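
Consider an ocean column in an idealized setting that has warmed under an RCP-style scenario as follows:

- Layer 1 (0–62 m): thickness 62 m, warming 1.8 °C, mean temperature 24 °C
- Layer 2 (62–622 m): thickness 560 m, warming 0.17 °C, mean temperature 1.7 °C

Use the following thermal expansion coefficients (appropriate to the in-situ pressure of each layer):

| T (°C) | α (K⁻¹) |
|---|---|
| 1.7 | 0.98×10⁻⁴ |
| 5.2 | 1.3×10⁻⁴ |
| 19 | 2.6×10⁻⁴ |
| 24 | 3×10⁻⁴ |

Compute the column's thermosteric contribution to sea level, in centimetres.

Layer 1 at 24 °C → α = 3×10⁻⁴ K⁻¹
Layer 2 at 1.7 °C → α = 0.98×10⁻⁴ K⁻¹
1.8 × 3×10⁻⁴ × 62 = 0.03348 m
62–622 m: 560 × 0.17 × 0.98×10⁻⁴ = 0.0093296 m
Δh = 0.03348 + 0.0093296 = 0.0428096 m

Δh = 4.28 cm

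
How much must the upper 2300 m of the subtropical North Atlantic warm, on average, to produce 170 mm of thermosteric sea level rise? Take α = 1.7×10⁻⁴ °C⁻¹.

0.435 °C

ΔT = Δh/(αH) = 0.17 / (1.7×10⁻⁴ × 2300) ≈ 0.4348 °C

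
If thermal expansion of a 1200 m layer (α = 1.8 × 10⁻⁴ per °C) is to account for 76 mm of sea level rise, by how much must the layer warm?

ΔT ≈ 0.352 K

ΔT = Δh/(αH) = 0.076 / (1.8×10⁻⁴ × 1200) ≈ 0.3519 K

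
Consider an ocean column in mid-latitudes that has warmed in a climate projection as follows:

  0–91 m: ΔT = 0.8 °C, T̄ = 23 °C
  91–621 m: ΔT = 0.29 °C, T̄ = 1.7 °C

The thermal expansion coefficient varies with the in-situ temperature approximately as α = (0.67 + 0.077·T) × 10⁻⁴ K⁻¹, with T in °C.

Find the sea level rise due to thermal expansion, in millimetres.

Layer 1: α = (0.67 + 0.077×23)×10⁻⁴ = 2.441×10⁻⁴ K⁻¹
Layer 2: α = (0.67 + 0.077×1.7)×10⁻⁴ = 0.8009×10⁻⁴ K⁻¹
0–91 m: 2.441×10⁻⁴ × 0.8 × 91 = 0.01777048 m
0.29 × 530 × 0.8009×10⁻⁴ = 0.012309833 m
Δh = 0.01777048 + 0.012309833 = 0.030080313 m

30.1 mm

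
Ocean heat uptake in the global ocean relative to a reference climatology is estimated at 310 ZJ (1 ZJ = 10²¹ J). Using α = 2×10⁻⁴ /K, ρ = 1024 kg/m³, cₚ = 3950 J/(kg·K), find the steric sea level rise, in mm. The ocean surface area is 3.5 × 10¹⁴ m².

43.8 mm

Per unit area: Q = 310×10²¹ / (3.5×10¹⁴) ≈ 8.857×10⁸ J/m²
Δh = αQ/(ρcₚ) = 2×10⁻⁴ × 8.857×10⁸ / (1024 × 3950) ≈ 0.043795 m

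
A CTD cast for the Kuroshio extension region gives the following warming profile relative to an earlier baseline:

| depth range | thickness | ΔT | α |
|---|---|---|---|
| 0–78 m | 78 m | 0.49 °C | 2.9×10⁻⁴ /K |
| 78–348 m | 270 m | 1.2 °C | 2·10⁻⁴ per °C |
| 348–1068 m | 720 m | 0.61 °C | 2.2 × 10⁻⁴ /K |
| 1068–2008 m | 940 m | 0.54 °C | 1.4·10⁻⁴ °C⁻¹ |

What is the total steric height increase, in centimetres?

Layer 1: 78 × 2.9×10⁻⁴ × 0.49 = 0.0110838 m
78–348 m: 1.2 × 2×10⁻⁴ × 270 = 0.06480 m
2.2×10⁻⁴ × 0.61 × 720 = 0.096624 m
0.54 × 1.4×10⁻⁴ × 940 = 0.071064 m
Δh = 0.0110838 + 0.06480 + 0.096624 + 0.071064 = 0.2435718 m ≈ 24.4 cm

Δh = 24.4 cm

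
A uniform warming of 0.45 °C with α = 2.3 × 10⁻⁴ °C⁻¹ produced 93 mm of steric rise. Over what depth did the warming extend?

H ≈ 899 m

H = Δh/(αΔT) = 0.093 / (2.3×10⁻⁴ × 0.45) ≈ 898.6 m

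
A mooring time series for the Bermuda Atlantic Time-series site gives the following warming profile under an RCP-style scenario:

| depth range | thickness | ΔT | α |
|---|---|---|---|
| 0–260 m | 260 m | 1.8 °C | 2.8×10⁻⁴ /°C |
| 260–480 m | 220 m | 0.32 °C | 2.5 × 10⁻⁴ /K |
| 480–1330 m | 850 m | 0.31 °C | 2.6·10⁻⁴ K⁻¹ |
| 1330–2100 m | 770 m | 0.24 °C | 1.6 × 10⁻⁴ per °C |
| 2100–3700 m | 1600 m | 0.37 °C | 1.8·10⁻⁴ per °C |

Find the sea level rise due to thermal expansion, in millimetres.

0–260 m: 2.8×10⁻⁴ × 1.8 × 260 = 0.13104 m
220 × 2.5×10⁻⁴ × 0.32 = 0.01760 m
Layer 3: 0.31 × 2.6×10⁻⁴ × 850 = 0.06851 m
1330–2100 m: 1.6×10⁻⁴ × 770 × 0.24 = 0.029568 m
2100–3700 m: 1.8×10⁻⁴ × 0.37 × 1600 = 0.10656 m
Δh = 0.13104 + 0.01760 + 0.06851 + 0.029568 + 0.10656 = 0.353278 m

353 mm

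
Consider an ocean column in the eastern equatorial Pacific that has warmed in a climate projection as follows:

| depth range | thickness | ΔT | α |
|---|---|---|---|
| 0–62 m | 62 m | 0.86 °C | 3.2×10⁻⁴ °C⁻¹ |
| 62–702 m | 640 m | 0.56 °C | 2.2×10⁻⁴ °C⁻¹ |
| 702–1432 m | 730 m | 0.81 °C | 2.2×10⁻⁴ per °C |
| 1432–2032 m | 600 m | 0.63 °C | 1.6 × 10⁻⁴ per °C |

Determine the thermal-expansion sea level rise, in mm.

286 mm

0–62 m: 62 × 3.2×10⁻⁴ × 0.86 = 0.0170624 m
2.2×10⁻⁴ × 640 × 0.56 = 0.078848 m
2.2×10⁻⁴ × 0.81 × 730 = 0.130086 m
Layer 4: 1.6×10⁻⁴ × 0.63 × 600 = 0.06048 m
Δh = 0.0170624 + 0.078848 + 0.130086 + 0.06048 = 0.2864764 m ≈ 286 mm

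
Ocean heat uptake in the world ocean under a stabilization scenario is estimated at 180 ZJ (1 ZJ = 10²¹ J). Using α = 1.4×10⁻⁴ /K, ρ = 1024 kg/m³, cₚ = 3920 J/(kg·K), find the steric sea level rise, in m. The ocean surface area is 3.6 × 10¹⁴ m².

Per unit area: Q = 180×10²¹ / (3.6×10¹⁴) = 5×10⁸ J/m²
Δh = αQ/(ρcₚ) = 1.4×10⁻⁴ × 5×10⁸ / (1024 × 3920) ≈ 0.017439 m

0.017 m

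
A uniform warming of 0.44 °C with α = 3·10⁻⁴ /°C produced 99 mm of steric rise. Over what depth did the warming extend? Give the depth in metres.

H ≈ 750 m

H = Δh/(αΔT) = 0.099 / (3×10⁻⁴ × 0.44) = 750.0 m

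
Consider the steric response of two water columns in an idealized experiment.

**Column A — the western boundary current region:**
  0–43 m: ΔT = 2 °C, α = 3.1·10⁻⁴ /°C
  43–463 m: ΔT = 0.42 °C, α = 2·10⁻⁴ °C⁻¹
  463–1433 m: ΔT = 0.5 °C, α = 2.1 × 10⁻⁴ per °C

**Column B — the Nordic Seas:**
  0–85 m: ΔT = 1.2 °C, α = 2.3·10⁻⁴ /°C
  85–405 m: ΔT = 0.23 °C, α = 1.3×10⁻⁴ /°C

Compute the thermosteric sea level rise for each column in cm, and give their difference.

A 0–43 m: 2 × 43 × 3.1×10⁻⁴ = 0.02666 m
A 43–463 m: 0.42 × 2×10⁻⁴ × 420 = 0.03528 m
A 463–1433 m: 970 × 2.1×10⁻⁴ × 0.5 = 0.10185 m
A total: 0.16379 m
B 2.3×10⁻⁴ × 1.2 × 85 = 0.02346 m
B Layer 2: 1.3×10⁻⁴ × 0.23 × 320 = 0.009568 m
B total: 0.033028 m
Difference: 0.16379 − 0.033028 = 0.130762 m

A: 16.4 cm; B: 3.30 cm; difference 13.1 cm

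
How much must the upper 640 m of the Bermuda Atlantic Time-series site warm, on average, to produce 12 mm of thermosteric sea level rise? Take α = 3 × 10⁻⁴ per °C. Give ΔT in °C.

ΔT = Δh/(αH) = 0.012 / (3×10⁻⁴ × 640) = 0.06250 °C

ΔT ≈ 0.063 °C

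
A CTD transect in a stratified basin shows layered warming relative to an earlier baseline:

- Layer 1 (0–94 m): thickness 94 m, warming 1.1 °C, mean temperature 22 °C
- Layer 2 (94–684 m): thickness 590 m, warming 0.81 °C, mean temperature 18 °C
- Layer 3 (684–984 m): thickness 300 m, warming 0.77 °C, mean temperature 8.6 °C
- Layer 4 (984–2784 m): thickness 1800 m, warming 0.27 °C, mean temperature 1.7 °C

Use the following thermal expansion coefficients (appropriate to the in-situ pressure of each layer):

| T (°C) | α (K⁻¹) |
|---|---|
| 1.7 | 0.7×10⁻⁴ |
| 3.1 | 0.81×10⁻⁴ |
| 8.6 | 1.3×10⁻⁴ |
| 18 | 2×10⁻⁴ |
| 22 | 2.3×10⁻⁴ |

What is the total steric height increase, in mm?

Layer 1 at 22 °C → α = 2.3×10⁻⁴ K⁻¹
Layer 2 at 18 °C → α = 2×10⁻⁴ K⁻¹
Layer 3 at 8.6 °C → α = 1.3×10⁻⁴ K⁻¹
Layer 4 at 1.7 °C → α = 0.7×10⁻⁴ K⁻¹
2.3×10⁻⁴ × 94 × 1.1 = 0.023782 m
94–684 m: 0.81 × 2×10⁻⁴ × 590 = 0.09558 m
684–984 m: 0.77 × 1.3×10⁻⁴ × 300 = 0.03003 m
Layer 4: 0.7×10⁻⁴ × 0.27 × 1800 = 0.03402 m
Δh = 0.023782 + 0.09558 + 0.03003 + 0.03402 = 0.183412 m ≈ 180 mm

Δh = 180 mm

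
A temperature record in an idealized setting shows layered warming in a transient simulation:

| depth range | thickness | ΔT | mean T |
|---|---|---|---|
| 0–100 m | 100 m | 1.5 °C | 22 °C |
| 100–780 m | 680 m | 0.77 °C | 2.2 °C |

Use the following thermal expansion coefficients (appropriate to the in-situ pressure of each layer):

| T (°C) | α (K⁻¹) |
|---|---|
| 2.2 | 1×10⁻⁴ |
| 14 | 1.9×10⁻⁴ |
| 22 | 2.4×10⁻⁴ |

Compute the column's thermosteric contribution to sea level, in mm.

Layer 1 at 22 °C → α = 2.4×10⁻⁴ K⁻¹
Layer 2 at 2.2 °C → α = 1×10⁻⁴ K⁻¹
Layer 1: 1.5 × 100 × 2.4×10⁻⁴ = 0.03600 m
100–780 m: 680 × 0.77 × 1×10⁻⁴ = 0.05236 m
Δh = 0.03600 + 0.05236 = 0.08836 m ≈ 88.4 mm

88.4 mm of thermosteric rise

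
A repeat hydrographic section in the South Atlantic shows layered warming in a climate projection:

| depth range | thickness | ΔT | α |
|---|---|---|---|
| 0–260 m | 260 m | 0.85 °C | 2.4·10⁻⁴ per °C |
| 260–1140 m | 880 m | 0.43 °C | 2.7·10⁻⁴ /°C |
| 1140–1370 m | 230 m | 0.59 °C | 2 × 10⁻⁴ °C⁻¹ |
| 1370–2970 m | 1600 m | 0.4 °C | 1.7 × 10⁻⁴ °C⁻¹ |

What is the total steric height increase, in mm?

Δh ≈ 290 mm

260 × 0.85 × 2.4×10⁻⁴ = 0.05304 m
0.43 × 2.7×10⁻⁴ × 880 = 0.102168 m
230 × 0.59 × 2×10⁻⁴ = 0.02714 m
1370–2970 m: 0.4 × 1600 × 1.7×10⁻⁴ = 0.10880 m
Δh = 0.05304 + 0.102168 + 0.02714 + 0.10880 = 0.291148 m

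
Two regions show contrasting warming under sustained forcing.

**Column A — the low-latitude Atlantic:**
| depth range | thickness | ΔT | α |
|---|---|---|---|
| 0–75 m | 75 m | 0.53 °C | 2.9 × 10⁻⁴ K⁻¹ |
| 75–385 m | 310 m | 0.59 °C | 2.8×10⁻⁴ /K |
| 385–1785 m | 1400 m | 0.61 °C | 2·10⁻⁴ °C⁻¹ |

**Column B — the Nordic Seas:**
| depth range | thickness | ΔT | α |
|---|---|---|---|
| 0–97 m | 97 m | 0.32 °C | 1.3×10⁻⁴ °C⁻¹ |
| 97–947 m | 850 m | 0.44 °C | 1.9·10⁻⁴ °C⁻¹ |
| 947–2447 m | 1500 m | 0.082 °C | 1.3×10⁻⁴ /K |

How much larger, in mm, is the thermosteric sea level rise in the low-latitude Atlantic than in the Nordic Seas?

140 mm

A 0–75 m: 75 × 0.53 × 2.9×10⁻⁴ = 0.0115275 m
A 310 × 0.59 × 2.8×10⁻⁴ = 0.051212 m
A 1400 × 0.61 × 2×10⁻⁴ = 0.17080 m
A total: 0.2335395 m
B 0–97 m: 97 × 0.32 × 1.3×10⁻⁴ = 0.0040352 m
B 97–947 m: 1.9×10⁻⁴ × 850 × 0.44 = 0.07106 m
B 947–2447 m: 1.3×10⁻⁴ × 0.082 × 1500 = 0.01599 m
B total: 0.0910852 m
Difference: 0.2335395 − 0.0910852 = 0.1424543 m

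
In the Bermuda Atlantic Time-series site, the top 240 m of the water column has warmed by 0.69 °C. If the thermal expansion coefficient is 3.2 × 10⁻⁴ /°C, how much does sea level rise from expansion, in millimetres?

Δh = αΔT·H = 3.2×10⁻⁴ × 0.69 × 240 = 0.052992 m

Δh = 53.0 mm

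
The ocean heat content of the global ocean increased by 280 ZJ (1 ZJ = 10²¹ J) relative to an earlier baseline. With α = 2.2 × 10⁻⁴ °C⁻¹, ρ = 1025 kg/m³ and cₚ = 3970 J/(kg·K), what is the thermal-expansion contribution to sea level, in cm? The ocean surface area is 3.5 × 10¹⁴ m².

Per unit area: Q = 280×10²¹ / (3.5×10¹⁴) = 8×10⁸ J/m²
Δh = αQ/(ρcₚ) = 2.2×10⁻⁴ × 8×10⁸ / (1025 × 3970) ≈ 0.043251 m

4.33 cm of thermosteric rise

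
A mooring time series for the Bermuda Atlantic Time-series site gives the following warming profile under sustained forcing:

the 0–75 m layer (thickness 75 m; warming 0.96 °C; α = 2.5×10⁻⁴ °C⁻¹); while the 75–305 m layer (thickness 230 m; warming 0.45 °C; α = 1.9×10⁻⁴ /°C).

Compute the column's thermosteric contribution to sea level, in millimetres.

Layer 1: 2.5×10⁻⁴ × 75 × 0.96 = 0.01800 m
230 × 0.45 × 1.9×10⁻⁴ = 0.019665 m
Δh = 0.01800 + 0.019665 = 0.037665 m ≈ 38 mm

about 38 mm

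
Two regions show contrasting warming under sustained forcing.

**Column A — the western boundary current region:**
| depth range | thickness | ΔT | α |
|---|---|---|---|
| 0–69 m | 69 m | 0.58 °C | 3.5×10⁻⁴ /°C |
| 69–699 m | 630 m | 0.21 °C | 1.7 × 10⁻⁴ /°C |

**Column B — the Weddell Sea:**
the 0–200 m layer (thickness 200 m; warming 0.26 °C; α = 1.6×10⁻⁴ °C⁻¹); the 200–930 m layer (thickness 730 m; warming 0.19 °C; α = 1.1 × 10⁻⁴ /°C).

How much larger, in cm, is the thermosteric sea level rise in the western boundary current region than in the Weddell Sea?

1.29 cm

A 0.58 × 69 × 3.5×10⁻⁴ = 0.014007 m
A 630 × 1.7×10⁻⁴ × 0.21 = 0.022491 m
A total: 0.036498 m
B Layer 1: 0.26 × 1.6×10⁻⁴ × 200 = 0.00832 m
B Layer 2: 1.1×10⁻⁴ × 730 × 0.19 = 0.015257 m
B total: 0.023577 m
Difference: 0.036498 − 0.023577 = 0.012921 m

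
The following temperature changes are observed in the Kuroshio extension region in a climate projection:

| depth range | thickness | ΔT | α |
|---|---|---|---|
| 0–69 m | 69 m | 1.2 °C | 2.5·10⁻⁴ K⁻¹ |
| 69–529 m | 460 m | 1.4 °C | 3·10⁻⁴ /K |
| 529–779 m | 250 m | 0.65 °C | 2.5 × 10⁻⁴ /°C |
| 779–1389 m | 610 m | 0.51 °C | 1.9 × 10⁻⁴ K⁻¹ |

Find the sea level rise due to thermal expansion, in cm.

Δh = 31.4 cm

2.5×10⁻⁴ × 1.2 × 69 = 0.02070 m
Layer 2: 3×10⁻⁴ × 1.4 × 460 = 0.19320 m
Layer 3: 250 × 0.65 × 2.5×10⁻⁴ = 0.040625 m
Layer 4: 1.9×10⁻⁴ × 0.51 × 610 = 0.059109 m
Δh = 0.02070 + 0.19320 + 0.040625 + 0.059109 = 0.313634 m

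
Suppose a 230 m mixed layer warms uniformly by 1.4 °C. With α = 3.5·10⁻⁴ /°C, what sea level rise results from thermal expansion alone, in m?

Δh = αΔT·H = 3.5×10⁻⁴ × 1.4 × 230 = 0.11270 m

about 0.113 m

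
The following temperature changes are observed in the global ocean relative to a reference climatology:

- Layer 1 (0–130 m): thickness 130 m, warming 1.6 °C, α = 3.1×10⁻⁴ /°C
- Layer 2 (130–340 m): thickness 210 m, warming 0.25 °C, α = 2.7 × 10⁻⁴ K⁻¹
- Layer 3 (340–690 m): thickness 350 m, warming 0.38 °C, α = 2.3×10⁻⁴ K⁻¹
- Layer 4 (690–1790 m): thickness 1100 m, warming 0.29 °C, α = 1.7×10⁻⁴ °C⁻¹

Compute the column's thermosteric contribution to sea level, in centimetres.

Δh ≈ 16.3 cm

3.1×10⁻⁴ × 1.6 × 130 = 0.06448 m
2.7×10⁻⁴ × 210 × 0.25 = 0.014175 m
340–690 m: 2.3×10⁻⁴ × 350 × 0.38 = 0.03059 m
Layer 4: 0.29 × 1100 × 1.7×10⁻⁴ = 0.05423 m
Δh = 0.06448 + 0.014175 + 0.03059 + 0.05423 = 0.163475 m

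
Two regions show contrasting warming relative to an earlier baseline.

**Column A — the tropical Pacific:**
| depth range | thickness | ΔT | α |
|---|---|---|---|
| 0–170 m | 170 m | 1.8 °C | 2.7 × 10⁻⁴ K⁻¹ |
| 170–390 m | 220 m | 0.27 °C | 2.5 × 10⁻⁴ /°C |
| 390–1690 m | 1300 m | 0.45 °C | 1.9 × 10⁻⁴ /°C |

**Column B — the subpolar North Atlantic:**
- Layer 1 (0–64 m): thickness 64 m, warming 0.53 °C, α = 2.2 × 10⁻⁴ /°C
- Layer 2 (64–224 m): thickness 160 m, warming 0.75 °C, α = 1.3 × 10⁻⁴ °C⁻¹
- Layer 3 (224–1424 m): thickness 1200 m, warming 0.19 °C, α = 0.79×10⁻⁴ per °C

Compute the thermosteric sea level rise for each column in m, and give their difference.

A: 0.209 m; B: 0.0411 m; difference 0.168 m

A 0–170 m: 1.8 × 2.7×10⁻⁴ × 170 = 0.08262 m
A Layer 2: 220 × 2.5×10⁻⁴ × 0.27 = 0.01485 m
A 390–1690 m: 1.9×10⁻⁴ × 1300 × 0.45 = 0.11115 m
A total: 0.20862 m
B 0–64 m: 2.2×10⁻⁴ × 0.53 × 64 = 0.0074624 m
B 64–224 m: 160 × 0.75 × 1.3×10⁻⁴ = 0.01560 m
B 224–1424 m: 1200 × 0.79×10⁻⁴ × 0.19 = 0.018012 m
B total: 0.0410744 m
Difference: 0.20862 − 0.0410744 = 0.1675456 m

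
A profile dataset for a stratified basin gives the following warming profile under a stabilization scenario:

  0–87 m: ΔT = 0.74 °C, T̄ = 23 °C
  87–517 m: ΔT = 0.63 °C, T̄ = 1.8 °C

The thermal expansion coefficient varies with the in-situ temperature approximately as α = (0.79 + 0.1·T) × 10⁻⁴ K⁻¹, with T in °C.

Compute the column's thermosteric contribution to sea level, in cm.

about 4.62 cm

Layer 1: α = (0.79 + 0.1×23)×10⁻⁴ = 3.09×10⁻⁴ K⁻¹
Layer 2: α = (0.79 + 0.1×1.8)×10⁻⁴ = 0.97×10⁻⁴ K⁻¹
0–87 m: 0.74 × 3.09×10⁻⁴ × 87 = 0.01989342 m
Layer 2: 0.63 × 430 × 0.97×10⁻⁴ = 0.0262773 m
Δh = 0.01989342 + 0.0262773 = 0.04617072 m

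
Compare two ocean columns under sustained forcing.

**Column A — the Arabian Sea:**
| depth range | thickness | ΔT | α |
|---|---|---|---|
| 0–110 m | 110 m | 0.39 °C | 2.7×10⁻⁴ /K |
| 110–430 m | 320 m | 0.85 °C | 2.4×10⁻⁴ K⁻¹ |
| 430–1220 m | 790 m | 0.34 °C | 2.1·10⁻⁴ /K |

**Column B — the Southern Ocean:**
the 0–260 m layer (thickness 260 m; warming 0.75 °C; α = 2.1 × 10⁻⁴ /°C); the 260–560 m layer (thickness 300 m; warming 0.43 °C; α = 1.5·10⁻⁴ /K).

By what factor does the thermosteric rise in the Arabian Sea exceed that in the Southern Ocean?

a factor of 2.21

A Layer 1: 110 × 2.7×10⁻⁴ × 0.39 = 0.011583 m
A 0.85 × 2.4×10⁻⁴ × 320 = 0.06528 m
A Layer 3: 790 × 0.34 × 2.1×10⁻⁴ = 0.056406 m
A total: 0.133269 m
B 0–260 m: 2.1×10⁻⁴ × 0.75 × 260 = 0.04095 m
B Layer 2: 0.43 × 1.5×10⁻⁴ × 300 = 0.01935 m
B total: 0.06030 m
Ratio: 0.133269 / 0.06030 ≈ 2.210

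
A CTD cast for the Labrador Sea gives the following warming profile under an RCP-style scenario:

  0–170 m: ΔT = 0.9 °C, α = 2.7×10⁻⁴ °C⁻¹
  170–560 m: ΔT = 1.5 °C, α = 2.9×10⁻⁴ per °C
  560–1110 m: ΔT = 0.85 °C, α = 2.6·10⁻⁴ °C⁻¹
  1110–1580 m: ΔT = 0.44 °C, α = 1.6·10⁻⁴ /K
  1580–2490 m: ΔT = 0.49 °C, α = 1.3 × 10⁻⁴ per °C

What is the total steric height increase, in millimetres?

Δh ≈ 420 mm

Layer 1: 0.9 × 170 × 2.7×10⁻⁴ = 0.04131 m
1.5 × 2.9×10⁻⁴ × 390 = 0.16965 m
560–1110 m: 0.85 × 2.6×10⁻⁴ × 550 = 0.12155 m
Layer 4: 0.44 × 1.6×10⁻⁴ × 470 = 0.033088 m
910 × 0.49 × 1.3×10⁻⁴ = 0.057967 m
Δh = 0.04131 + 0.16965 + 0.12155 + 0.033088 + 0.057967 = 0.423565 m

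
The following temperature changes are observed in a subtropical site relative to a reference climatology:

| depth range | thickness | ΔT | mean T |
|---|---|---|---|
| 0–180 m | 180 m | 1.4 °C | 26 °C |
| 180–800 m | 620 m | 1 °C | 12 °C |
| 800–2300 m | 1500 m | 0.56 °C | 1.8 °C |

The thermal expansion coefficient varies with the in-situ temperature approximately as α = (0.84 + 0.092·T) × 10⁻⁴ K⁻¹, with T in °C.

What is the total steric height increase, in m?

about 0.286 m

Layer 1: α = (0.84 + 0.092×26)×10⁻⁴ = 3.232×10⁻⁴ K⁻¹
Layer 2: α = (0.84 + 0.092×12)×10⁻⁴ = 1.944×10⁻⁴ K⁻¹
Layer 3: α = (0.84 + 0.092×1.8)×10⁻⁴ = 1.0056×10⁻⁴ K⁻¹
0–180 m: 3.232×10⁻⁴ × 180 × 1.4 = 0.0814464 m
180–800 m: 620 × 1 × 1.944×10⁻⁴ = 0.120528 m
800–2300 m: 1.0056×10⁻⁴ × 1500 × 0.56 = 0.0844704 m
Δh = 0.0814464 + 0.120528 + 0.0844704 = 0.2864448 m ≈ 0.286 m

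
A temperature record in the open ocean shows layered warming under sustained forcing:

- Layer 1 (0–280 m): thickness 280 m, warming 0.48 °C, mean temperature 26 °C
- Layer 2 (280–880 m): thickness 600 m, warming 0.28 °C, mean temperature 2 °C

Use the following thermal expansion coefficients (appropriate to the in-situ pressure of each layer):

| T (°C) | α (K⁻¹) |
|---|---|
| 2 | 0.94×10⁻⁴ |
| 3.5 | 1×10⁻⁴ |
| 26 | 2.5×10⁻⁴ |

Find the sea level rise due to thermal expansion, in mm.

49.4 mm of thermosteric rise

Layer 1 at 26 °C → α = 2.5×10⁻⁴ K⁻¹
Layer 2 at 2 °C → α = 0.94×10⁻⁴ K⁻¹
2.5×10⁻⁴ × 0.48 × 280 = 0.03360 m
280–880 m: 600 × 0.28 × 0.94×10⁻⁴ = 0.015792 m
Δh = 0.03360 + 0.015792 = 0.049392 m ≈ 49.4 mm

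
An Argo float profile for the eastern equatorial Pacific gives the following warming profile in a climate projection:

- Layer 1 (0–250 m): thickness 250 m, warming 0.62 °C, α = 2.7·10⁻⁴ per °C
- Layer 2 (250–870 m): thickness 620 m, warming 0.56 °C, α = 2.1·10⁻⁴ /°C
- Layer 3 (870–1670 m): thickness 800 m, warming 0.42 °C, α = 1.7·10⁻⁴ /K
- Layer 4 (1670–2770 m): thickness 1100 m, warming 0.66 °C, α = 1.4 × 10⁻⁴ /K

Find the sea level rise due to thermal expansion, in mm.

Layer 1: 2.7×10⁻⁴ × 250 × 0.62 = 0.04185 m
Layer 2: 2.1×10⁻⁴ × 0.56 × 620 = 0.072912 m
0.42 × 1.7×10⁻⁴ × 800 = 0.05712 m
Layer 4: 1100 × 0.66 × 1.4×10⁻⁴ = 0.10164 m
Δh = 0.04185 + 0.072912 + 0.05712 + 0.10164 = 0.273522 m

Δh ≈ 274 mm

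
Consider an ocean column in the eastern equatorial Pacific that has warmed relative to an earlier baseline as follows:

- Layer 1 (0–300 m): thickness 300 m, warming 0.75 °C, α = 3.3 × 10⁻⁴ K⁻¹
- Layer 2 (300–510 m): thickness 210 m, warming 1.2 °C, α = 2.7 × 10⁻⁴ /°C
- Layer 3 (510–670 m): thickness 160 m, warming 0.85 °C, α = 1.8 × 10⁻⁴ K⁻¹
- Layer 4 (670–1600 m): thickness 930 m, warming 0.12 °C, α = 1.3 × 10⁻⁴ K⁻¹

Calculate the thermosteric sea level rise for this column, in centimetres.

0–300 m: 300 × 3.3×10⁻⁴ × 0.75 = 0.07425 m
1.2 × 210 × 2.7×10⁻⁴ = 0.06804 m
Layer 3: 1.8×10⁻⁴ × 0.85 × 160 = 0.02448 m
0.12 × 1.3×10⁻⁴ × 930 = 0.014508 m
Δh = 0.07425 + 0.06804 + 0.02448 + 0.014508 = 0.181278 m ≈ 18 cm

Δh = 18 cm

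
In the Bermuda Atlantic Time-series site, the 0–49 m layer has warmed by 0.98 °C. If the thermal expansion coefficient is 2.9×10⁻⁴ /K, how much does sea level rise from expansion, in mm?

Δh = αΔT·H = 2.9×10⁻⁴ × 0.98 × 49 = 0.0139258 m

Δh = 13.9 mm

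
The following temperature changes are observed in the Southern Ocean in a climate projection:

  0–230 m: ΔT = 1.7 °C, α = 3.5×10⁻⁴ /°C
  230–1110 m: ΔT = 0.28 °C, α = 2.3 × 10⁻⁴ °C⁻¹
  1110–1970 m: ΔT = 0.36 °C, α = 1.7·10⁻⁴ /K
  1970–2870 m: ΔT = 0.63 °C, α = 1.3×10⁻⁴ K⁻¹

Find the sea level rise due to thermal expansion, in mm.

Δh = 320 mm

3.5×10⁻⁴ × 230 × 1.7 = 0.13685 m
2.3×10⁻⁴ × 880 × 0.28 = 0.056672 m
1.7×10⁻⁴ × 0.36 × 860 = 0.052632 m
Layer 4: 0.63 × 900 × 1.3×10⁻⁴ = 0.07371 m
Δh = 0.13685 + 0.056672 + 0.052632 + 0.07371 = 0.319864 m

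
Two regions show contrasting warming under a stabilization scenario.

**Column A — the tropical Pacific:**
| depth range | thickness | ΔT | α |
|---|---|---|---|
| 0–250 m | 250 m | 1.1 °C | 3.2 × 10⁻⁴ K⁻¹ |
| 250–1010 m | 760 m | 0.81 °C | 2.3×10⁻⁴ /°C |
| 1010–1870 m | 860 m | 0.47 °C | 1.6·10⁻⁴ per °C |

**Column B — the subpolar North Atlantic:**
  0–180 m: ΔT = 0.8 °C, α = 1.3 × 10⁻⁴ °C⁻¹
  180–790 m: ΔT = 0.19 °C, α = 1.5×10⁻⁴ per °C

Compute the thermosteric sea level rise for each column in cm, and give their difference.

A: 29 cm; B: 3.6 cm; difference 26 cm

A 1.1 × 250 × 3.2×10⁻⁴ = 0.08800 m
A Layer 2: 2.3×10⁻⁴ × 0.81 × 760 = 0.141588 m
A 860 × 1.6×10⁻⁴ × 0.47 = 0.064672 m
A total: 0.29426 m
B Layer 1: 0.8 × 180 × 1.3×10⁻⁴ = 0.01872 m
B 180–790 m: 610 × 1.5×10⁻⁴ × 0.19 = 0.017385 m
B total: 0.036105 m
Difference: 0.29426 − 0.036105 = 0.258155 m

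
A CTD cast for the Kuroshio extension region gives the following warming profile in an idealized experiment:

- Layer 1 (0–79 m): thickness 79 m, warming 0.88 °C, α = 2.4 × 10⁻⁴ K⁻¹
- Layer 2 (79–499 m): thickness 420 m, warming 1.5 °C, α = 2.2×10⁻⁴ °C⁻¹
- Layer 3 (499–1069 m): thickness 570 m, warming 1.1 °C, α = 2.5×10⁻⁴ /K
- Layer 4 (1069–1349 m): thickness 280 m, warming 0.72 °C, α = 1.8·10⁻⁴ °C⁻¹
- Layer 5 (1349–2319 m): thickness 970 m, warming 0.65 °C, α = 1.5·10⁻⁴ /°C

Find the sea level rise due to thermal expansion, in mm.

0–79 m: 0.88 × 2.4×10⁻⁴ × 79 = 0.0166848 m
420 × 2.2×10⁻⁴ × 1.5 = 0.13860 m
570 × 1.1 × 2.5×10⁻⁴ = 0.15675 m
1.8×10⁻⁴ × 280 × 0.72 = 0.036288 m
Layer 5: 1.5×10⁻⁴ × 970 × 0.65 = 0.094575 m
Δh = 0.0166848 + 0.13860 + 0.15675 + 0.036288 + 0.094575 = 0.4428978 m

about 440 mm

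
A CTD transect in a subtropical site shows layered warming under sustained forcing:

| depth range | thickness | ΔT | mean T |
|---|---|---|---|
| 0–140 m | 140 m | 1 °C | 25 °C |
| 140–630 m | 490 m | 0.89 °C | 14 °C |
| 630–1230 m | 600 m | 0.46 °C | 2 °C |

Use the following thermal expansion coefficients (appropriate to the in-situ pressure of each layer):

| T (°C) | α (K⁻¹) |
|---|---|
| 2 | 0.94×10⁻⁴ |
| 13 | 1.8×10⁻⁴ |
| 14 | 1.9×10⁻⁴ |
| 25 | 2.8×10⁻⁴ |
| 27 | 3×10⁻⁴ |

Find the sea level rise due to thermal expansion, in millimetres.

Layer 1 at 25 °C → α = 2.8×10⁻⁴ K⁻¹
Layer 2 at 14 °C → α = 1.9×10⁻⁴ K⁻¹
Layer 3 at 2 °C → α = 0.94×10⁻⁴ K⁻¹
2.8×10⁻⁴ × 1 × 140 = 0.03920 m
Layer 2: 0.89 × 1.9×10⁻⁴ × 490 = 0.082859 m
0.46 × 0.94×10⁻⁴ × 600 = 0.025944 m
Δh = 0.03920 + 0.082859 + 0.025944 = 0.148003 m

about 148 mm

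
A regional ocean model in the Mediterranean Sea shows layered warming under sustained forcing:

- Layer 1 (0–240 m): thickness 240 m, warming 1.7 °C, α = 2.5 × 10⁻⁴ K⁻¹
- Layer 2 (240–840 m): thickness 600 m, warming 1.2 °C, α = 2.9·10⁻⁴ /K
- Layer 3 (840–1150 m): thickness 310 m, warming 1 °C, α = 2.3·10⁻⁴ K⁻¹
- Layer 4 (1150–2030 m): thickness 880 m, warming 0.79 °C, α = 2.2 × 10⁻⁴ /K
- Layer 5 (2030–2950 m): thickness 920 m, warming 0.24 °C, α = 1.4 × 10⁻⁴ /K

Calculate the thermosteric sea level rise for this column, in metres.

Δh ≈ 0.566 m

Layer 1: 240 × 1.7 × 2.5×10⁻⁴ = 0.10200 m
600 × 2.9×10⁻⁴ × 1.2 = 0.20880 m
840–1150 m: 2.3×10⁻⁴ × 310 × 1 = 0.07130 m
Layer 4: 0.79 × 880 × 2.2×10⁻⁴ = 0.152944 m
920 × 0.24 × 1.4×10⁻⁴ = 0.030912 m
Δh = 0.10200 + 0.20880 + 0.07130 + 0.152944 + 0.030912 = 0.565956 m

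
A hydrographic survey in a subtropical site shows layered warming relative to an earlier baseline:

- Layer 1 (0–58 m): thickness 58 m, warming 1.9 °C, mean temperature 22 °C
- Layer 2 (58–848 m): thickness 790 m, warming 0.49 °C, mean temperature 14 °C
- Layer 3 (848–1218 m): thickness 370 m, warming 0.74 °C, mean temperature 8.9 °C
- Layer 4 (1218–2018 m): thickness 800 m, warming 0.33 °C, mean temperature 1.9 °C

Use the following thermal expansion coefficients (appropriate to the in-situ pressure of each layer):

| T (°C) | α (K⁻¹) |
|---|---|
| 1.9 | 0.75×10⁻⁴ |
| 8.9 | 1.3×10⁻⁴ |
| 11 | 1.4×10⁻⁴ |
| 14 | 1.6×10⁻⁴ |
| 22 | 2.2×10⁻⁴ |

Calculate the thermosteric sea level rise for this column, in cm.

Layer 1 at 22 °C → α = 2.2×10⁻⁴ K⁻¹
Layer 2 at 14 °C → α = 1.6×10⁻⁴ K⁻¹
Layer 3 at 8.9 °C → α = 1.3×10⁻⁴ K⁻¹
Layer 4 at 1.9 °C → α = 0.75×10⁻⁴ K⁻¹
Layer 1: 1.9 × 58 × 2.2×10⁻⁴ = 0.024244 m
Layer 2: 1.6×10⁻⁴ × 790 × 0.49 = 0.061936 m
848–1218 m: 1.3×10⁻⁴ × 0.74 × 370 = 0.035594 m
1218–2018 m: 800 × 0.75×10⁻⁴ × 0.33 = 0.01980 m
Δh = 0.024244 + 0.061936 + 0.035594 + 0.01980 = 0.141574 m

Δh = 14.2 cm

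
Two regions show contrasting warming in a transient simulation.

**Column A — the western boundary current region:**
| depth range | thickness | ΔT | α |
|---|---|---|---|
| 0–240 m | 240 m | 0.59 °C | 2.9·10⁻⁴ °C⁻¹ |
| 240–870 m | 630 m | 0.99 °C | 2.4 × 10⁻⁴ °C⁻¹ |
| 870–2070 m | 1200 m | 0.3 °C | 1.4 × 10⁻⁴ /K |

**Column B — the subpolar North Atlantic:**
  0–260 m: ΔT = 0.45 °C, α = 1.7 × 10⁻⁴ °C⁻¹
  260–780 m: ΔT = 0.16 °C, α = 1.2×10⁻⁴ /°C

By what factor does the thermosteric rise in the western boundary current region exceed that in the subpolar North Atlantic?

A 0–240 m: 240 × 2.9×10⁻⁴ × 0.59 = 0.041064 m
A 240–870 m: 630 × 0.99 × 2.4×10⁻⁴ = 0.149688 m
A 1200 × 0.3 × 1.4×10⁻⁴ = 0.05040 m
A total: 0.241152 m
B 0–260 m: 1.7×10⁻⁴ × 0.45 × 260 = 0.01989 m
B 0.16 × 520 × 1.2×10⁻⁴ = 0.009984 m
B total: 0.029874 m
Ratio: 0.241152 / 0.029874 ≈ 8.072

≈ 8.1×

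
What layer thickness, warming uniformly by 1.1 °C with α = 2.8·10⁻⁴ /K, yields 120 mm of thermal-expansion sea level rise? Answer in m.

H = Δh/(αΔT) = 0.12 / (2.8×10⁻⁴ × 1.1) ≈ 389.6 m

H ≈ 390 m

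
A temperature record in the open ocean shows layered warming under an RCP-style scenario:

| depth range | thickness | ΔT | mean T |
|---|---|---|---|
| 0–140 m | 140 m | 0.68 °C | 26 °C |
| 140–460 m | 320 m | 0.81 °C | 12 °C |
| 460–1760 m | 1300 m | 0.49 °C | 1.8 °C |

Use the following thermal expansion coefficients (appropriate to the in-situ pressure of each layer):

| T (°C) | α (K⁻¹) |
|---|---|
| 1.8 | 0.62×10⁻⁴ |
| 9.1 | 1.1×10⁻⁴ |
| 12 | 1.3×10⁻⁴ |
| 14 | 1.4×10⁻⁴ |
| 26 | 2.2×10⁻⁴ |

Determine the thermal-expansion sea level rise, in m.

Δh ≈ 0.0941 m

Layer 1 at 26 °C → α = 2.2×10⁻⁴ K⁻¹
Layer 2 at 12 °C → α = 1.3×10⁻⁴ K⁻¹
Layer 3 at 1.8 °C → α = 0.62×10⁻⁴ K⁻¹
0–140 m: 2.2×10⁻⁴ × 0.68 × 140 = 0.020944 m
Layer 2: 320 × 1.3×10⁻⁴ × 0.81 = 0.033696 m
Layer 3: 0.49 × 0.62×10⁻⁴ × 1300 = 0.039494 m
Δh = 0.020944 + 0.033696 + 0.039494 = 0.094134 m ≈ 0.0941 m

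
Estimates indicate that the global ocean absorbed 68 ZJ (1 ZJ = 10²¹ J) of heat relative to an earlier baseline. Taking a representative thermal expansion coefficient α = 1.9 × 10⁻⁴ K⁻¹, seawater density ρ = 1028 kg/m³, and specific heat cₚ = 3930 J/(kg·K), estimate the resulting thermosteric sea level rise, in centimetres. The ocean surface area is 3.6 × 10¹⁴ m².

0.888 cm of thermosteric rise

Per unit area: Q = 68×10²¹ / (3.6×10¹⁴) ≈ 1.889×10⁸ J/m²
Δh = αQ/(ρcₚ) = 1.9×10⁻⁴ × 1.889×10⁸ / (1028 × 3930) ≈ 0.0088838 m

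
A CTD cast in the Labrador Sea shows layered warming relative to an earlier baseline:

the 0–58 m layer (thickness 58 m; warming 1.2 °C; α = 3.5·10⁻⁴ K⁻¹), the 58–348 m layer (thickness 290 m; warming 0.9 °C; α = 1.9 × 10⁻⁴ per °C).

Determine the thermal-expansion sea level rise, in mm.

3.5×10⁻⁴ × 1.2 × 58 = 0.02436 m
290 × 0.9 × 1.9×10⁻⁴ = 0.04959 m
Δh = 0.02436 + 0.04959 = 0.07395 m ≈ 74.0 mm

Δh = 74.0 mm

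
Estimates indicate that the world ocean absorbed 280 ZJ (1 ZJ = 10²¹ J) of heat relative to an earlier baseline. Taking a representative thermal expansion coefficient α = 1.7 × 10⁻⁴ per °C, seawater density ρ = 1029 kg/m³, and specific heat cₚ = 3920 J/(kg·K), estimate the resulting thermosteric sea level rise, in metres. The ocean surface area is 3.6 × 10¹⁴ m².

Δh = 0.0328 m

Per unit area: Q = 280×10²¹ / (3.6×10¹⁴) ≈ 7.778×10⁸ J/m²
Δh = αQ/(ρcₚ) = 1.7×10⁻⁴ × 7.778×10⁸ / (1029 × 3920) ≈ 0.03278 m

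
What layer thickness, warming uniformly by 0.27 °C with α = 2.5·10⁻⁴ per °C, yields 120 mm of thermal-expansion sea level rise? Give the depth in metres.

H ≈ 1800 m

H = Δh/(αΔT) = 0.12 / (2.5×10⁻⁴ × 0.27) ≈ 1778 m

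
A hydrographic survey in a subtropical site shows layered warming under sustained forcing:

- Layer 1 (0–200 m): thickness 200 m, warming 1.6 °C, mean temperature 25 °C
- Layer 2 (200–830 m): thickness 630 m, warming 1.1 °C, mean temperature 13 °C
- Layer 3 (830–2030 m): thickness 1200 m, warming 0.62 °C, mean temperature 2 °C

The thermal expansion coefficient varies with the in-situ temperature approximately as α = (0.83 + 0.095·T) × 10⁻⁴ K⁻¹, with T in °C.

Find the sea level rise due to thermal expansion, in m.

0.32 m of thermosteric rise

Layer 1: α = (0.83 + 0.095×25)×10⁻⁴ = 3.205×10⁻⁴ K⁻¹
Layer 2: α = (0.83 + 0.095×13)×10⁻⁴ = 2.065×10⁻⁴ K⁻¹
Layer 3: α = (0.83 + 0.095×2)×10⁻⁴ = 1.02×10⁻⁴ K⁻¹
0–200 m: 3.205×10⁻⁴ × 1.6 × 200 = 0.10256 m
200–830 m: 630 × 1.1 × 2.065×10⁻⁴ = 0.1431045 m
1.02×10⁻⁴ × 1200 × 0.62 = 0.075888 m
Δh = 0.10256 + 0.1431045 + 0.075888 = 0.3215525 m ≈ 0.32 m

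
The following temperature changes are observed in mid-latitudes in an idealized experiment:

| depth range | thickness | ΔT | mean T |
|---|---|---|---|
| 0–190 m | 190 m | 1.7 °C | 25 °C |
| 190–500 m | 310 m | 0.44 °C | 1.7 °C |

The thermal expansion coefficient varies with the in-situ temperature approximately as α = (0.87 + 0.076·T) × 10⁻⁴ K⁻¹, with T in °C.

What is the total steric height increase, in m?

0.103 m of thermosteric rise

Layer 1: α = (0.87 + 0.076×25)×10⁻⁴ = 2.77×10⁻⁴ K⁻¹
Layer 2: α = (0.87 + 0.076×1.7)×10⁻⁴ = 0.9992×10⁻⁴ K⁻¹
Layer 1: 190 × 2.77×10⁻⁴ × 1.7 = 0.089471 m
Layer 2: 0.44 × 310 × 0.9992×10⁻⁴ = 0.013629088 m
Δh = 0.089471 + 0.013629088 = 0.103100088 m ≈ 0.103 m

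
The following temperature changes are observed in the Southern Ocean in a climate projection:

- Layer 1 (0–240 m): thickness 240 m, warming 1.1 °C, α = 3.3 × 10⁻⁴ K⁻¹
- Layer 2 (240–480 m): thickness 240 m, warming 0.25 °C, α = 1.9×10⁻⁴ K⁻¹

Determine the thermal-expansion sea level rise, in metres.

Δh = 0.0985 m

3.3×10⁻⁴ × 1.1 × 240 = 0.08712 m
1.9×10⁻⁴ × 240 × 0.25 = 0.01140 m
Δh = 0.08712 + 0.01140 = 0.09852 m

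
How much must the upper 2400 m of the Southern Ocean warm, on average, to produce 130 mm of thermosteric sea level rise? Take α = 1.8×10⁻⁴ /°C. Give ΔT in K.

about 0.30 K

ΔT = Δh/(αH) = 0.13 / (1.8×10⁻⁴ × 2400) ≈ 0.3009 K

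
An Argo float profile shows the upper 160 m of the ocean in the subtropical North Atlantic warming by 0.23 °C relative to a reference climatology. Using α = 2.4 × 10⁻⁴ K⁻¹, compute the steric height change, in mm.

Δh = αΔT·H = 2.4×10⁻⁴ × 0.23 × 160 = 0.008832 m

Δh ≈ 8.83 mm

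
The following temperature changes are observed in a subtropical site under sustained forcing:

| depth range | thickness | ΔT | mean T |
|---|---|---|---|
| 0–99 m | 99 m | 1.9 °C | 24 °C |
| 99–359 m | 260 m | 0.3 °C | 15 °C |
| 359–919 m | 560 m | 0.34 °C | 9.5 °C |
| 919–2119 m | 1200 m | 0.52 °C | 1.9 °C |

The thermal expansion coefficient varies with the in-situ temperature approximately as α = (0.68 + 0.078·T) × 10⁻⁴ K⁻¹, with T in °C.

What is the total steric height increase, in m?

0.141 m of thermosteric rise

Layer 1: α = (0.68 + 0.078×24)×10⁻⁴ = 2.552×10⁻⁴ K⁻¹
Layer 2: α = (0.68 + 0.078×15)×10⁻⁴ = 1.85×10⁻⁴ K⁻¹
Layer 3: α = (0.68 + 0.078×9.5)×10⁻⁴ = 1.421×10⁻⁴ K⁻¹
Layer 4: α = (0.68 + 0.078×1.9)×10⁻⁴ = 0.8282×10⁻⁴ K⁻¹
1.9 × 2.552×10⁻⁴ × 99 = 0.04800312 m
1.85×10⁻⁴ × 0.3 × 260 = 0.01443 m
Layer 3: 560 × 1.421×10⁻⁴ × 0.34 = 0.02705584 m
919–2119 m: 1200 × 0.52 × 0.8282×10⁻⁴ = 0.05167968 m
Δh = 0.04800312 + 0.01443 + 0.02705584 + 0.05167968 = 0.14116864 m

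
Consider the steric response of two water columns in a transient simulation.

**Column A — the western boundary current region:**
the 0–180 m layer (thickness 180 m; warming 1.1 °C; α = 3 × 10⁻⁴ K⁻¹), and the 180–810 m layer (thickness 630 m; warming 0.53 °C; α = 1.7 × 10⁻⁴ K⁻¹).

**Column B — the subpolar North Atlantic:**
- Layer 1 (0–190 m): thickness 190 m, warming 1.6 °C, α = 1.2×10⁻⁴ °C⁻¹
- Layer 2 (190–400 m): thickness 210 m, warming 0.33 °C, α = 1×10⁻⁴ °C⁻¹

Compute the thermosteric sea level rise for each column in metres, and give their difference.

A: 0.12 m; B: 0.043 m; difference 0.073 m

A 0–180 m: 180 × 1.1 × 3×10⁻⁴ = 0.05940 m
A Layer 2: 630 × 1.7×10⁻⁴ × 0.53 = 0.056763 m
A total: 0.116163 m
B 0–190 m: 1.6 × 190 × 1.2×10⁻⁴ = 0.03648 m
B 210 × 0.33 × 1×10⁻⁴ = 0.00693 m
B total: 0.04341 m
Difference: 0.116163 − 0.04341 = 0.072753 m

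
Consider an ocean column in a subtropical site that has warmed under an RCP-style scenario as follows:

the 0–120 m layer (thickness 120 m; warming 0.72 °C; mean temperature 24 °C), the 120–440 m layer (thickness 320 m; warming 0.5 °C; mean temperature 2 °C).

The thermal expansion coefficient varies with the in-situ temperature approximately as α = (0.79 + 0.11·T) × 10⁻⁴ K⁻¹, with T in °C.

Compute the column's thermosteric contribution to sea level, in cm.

4.6 cm of thermosteric rise

Layer 1: α = (0.79 + 0.11×24)×10⁻⁴ = 3.43×10⁻⁴ K⁻¹
Layer 2: α = (0.79 + 0.11×2)×10⁻⁴ = 1.01×10⁻⁴ K⁻¹
0–120 m: 3.43×10⁻⁴ × 120 × 0.72 = 0.0296352 m
120–440 m: 0.5 × 1.01×10⁻⁴ × 320 = 0.01616 m
Δh = 0.0296352 + 0.01616 = 0.0457952 m ≈ 4.6 cm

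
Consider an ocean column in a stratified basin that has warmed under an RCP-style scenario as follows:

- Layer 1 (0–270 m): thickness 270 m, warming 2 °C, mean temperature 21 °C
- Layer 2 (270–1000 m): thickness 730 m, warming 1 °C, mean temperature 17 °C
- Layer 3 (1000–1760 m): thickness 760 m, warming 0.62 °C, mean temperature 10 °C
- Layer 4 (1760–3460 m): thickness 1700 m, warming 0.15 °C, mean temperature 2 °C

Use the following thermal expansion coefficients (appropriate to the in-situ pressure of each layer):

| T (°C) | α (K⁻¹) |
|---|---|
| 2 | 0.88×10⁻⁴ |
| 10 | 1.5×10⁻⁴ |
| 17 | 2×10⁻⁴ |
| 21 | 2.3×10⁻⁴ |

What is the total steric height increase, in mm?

360 mm of thermosteric rise

Layer 1 at 21 °C → α = 2.3×10⁻⁴ K⁻¹
Layer 2 at 17 °C → α = 2×10⁻⁴ K⁻¹
Layer 3 at 10 °C → α = 1.5×10⁻⁴ K⁻¹
Layer 4 at 2 °C → α = 0.88×10⁻⁴ K⁻¹
Layer 1: 2.3×10⁻⁴ × 270 × 2 = 0.12420 m
Layer 2: 730 × 2×10⁻⁴ × 1 = 0.14600 m
1000–1760 m: 1.5×10⁻⁴ × 0.62 × 760 = 0.07068 m
Layer 4: 0.88×10⁻⁴ × 0.15 × 1700 = 0.02244 m
Δh = 0.12420 + 0.14600 + 0.07068 + 0.02244 = 0.36332 m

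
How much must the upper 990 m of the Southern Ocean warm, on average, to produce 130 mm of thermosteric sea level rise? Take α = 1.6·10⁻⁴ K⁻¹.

ΔT = Δh/(αH) = 0.13 / (1.6×10⁻⁴ × 990) ≈ 0.8207 °C

0.821 °C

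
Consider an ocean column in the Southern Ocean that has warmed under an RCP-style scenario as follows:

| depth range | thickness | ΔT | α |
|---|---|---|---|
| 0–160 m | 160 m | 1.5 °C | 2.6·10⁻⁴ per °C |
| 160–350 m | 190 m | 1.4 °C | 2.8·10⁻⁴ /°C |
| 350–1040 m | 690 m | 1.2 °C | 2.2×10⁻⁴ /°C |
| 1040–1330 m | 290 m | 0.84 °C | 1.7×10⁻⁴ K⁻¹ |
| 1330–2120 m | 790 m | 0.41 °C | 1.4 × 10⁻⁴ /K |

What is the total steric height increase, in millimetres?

Layer 1: 160 × 1.5 × 2.6×10⁻⁴ = 0.06240 m
Layer 2: 2.8×10⁻⁴ × 1.4 × 190 = 0.07448 m
690 × 1.2 × 2.2×10⁻⁴ = 0.18216 m
Layer 4: 290 × 0.84 × 1.7×10⁻⁴ = 0.041412 m
0.41 × 1.4×10⁻⁴ × 790 = 0.045346 m
Δh = 0.06240 + 0.07448 + 0.18216 + 0.041412 + 0.045346 = 0.405798 m ≈ 406 mm

406 mm of thermosteric rise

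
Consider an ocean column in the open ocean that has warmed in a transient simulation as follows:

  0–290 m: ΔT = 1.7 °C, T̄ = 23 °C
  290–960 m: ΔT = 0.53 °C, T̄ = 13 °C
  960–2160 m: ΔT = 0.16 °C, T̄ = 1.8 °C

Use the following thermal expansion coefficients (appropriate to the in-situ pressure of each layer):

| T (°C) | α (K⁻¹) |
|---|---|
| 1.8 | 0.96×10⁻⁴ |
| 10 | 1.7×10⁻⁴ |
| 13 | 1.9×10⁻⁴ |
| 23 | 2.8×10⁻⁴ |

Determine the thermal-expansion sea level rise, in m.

Layer 1 at 23 °C → α = 2.8×10⁻⁴ K⁻¹
Layer 2 at 13 °C → α = 1.9×10⁻⁴ K⁻¹
Layer 3 at 1.8 °C → α = 0.96×10⁻⁴ K⁻¹
Layer 1: 290 × 2.8×10⁻⁴ × 1.7 = 0.13804 m
Layer 2: 1.9×10⁻⁴ × 0.53 × 670 = 0.067469 m
0.16 × 0.96×10⁻⁴ × 1200 = 0.018432 m
Δh = 0.13804 + 0.067469 + 0.018432 = 0.223941 m

Δh ≈ 0.224 m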